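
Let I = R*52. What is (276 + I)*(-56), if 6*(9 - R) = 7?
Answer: -114800/3 ≈ -38267.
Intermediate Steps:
R = 47/6 (R = 9 - 1/6*7 = 9 - 7/6 = 47/6 ≈ 7.8333)
I = 1222/3 (I = (47/6)*52 = 1222/3 ≈ 407.33)
(276 + I)*(-56) = (276 + 1222/3)*(-56) = (2050/3)*(-56) = -114800/3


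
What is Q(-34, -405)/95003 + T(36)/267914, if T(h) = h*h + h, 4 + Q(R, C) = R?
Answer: 58181632/12726316871 ≈ 0.0045718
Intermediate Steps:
Q(R, C) = -4 + R
T(h) = h + h² (T(h) = h² + h = h + h²)
Q(-34, -405)/95003 + T(36)/267914 = (-4 - 34)/95003 + (36*(1 + 36))/267914 = -38*1/95003 + (36*37)*(1/267914) = -38/95003 + 1332*(1/267914) = -38/95003 + 666/133957 = 58181632/12726316871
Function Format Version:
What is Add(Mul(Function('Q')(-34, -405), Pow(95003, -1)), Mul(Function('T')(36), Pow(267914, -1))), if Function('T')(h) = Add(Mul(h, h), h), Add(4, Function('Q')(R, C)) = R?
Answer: Rational(58181632, 12726316871) ≈ 0.0045718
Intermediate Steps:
Function('Q')(R, C) = Add(-4, R)
Function('T')(h) = Add(h, Pow(h, 2)) (Function('T')(h) = Add(Pow(h, 2), h) = Add(h, Pow(h, 2)))
Add(Mul(Function('Q')(-34, -405), Pow(95003, -1)), Mul(Function('T')(36), Pow(267914, -1))) = Add(Mul(Add(-4, -34), Pow(95003, -1)), Mul(Mul(36, Add(1, 36)), Pow(267914, -1))) = Add(Mul(-38, Rational(1, 95003)), Mul(Mul(36, 37), Rational(1, 267914))) = Add(Rational(-38, 95003), Mul(1332, Rational(1, 267914))) = Add(Rational(-38, 95003), Rational(666, 133957)) = Rational(58181632, 12726316871)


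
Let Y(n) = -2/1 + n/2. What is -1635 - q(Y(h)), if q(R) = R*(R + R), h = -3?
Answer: -3319/2 ≈ -1659.5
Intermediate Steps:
Y(n) = -2 + n/2 (Y(n) = -2*1 + n*(1/2) = -2 + n/2)
q(R) = 2*R**2 (q(R) = R*(2*R) = 2*R**2)
-1635 - q(Y(h)) = -1635 - 2*(-2 + (1/2)*(-3))**2 = -1635 - 2*(-2 - 3/2)**2 = -1635 - 2*(-7/2)**2 = -1635 - 2*49/4 = -1635 - 1*49/2 = -1635 - 49/2 = -3319/2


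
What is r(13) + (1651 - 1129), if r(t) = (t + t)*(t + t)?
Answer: 1198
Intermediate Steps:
r(t) = 4*t² (r(t) = (2*t)*(2*t) = 4*t²)
r(13) + (1651 - 1129) = 4*13² + (1651 - 1129) = 4*169 + 522 = 676 + 522 = 1198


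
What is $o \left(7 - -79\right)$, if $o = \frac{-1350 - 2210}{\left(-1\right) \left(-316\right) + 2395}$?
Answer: $- \frac{306160}{2711} \approx -112.93$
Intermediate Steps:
$o = - \frac{3560}{2711}$ ($o = - \frac{3560}{316 + 2395} = - \frac{3560}{2711} \approx -1.3132$)
$o \left(7 - -79\right) = - \frac{3560 \left(7 - -79\right)}{2711} = - \frac{3560 \left(7 + 79\right)}{2711} = \left(- \frac{3560}{2711}\right) 86 = - \frac{306160}{2711}$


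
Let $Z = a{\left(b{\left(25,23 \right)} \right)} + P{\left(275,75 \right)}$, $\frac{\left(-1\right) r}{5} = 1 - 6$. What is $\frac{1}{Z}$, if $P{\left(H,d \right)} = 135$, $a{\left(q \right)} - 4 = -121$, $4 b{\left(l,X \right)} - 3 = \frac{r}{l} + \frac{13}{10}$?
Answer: $\frac{1}{18} \approx 0.055556$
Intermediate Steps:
$r = 25$ ($r = - 5 \left(1 - 6\right) = \left(-5\right) \left(-5\right) = 25$)
$b{\left(l,X \right)} = \frac{43}{40} + \frac{25}{4 l}$ ($b{\left(l,X \right)} = \frac{3}{4} + \frac{\frac{25}{l} + \frac{13}{10}}{4} = \frac{3}{4} + \frac{\frac{13}{10} + \frac{25}{l}}{4} = \frac{3}{4} + \left(\frac{13}{40} + \frac{25}{4 l}\right) = \frac{43}{40} + \frac{25}{4 l}$)
$a{\left(q \right)} = -117$ ($a{\left(q \right)} = 4 - 121 = -117$)
$Z = 18$ ($Z = -117 + 135 = 18$)
$\frac{1}{Z} = \frac{1}{18}$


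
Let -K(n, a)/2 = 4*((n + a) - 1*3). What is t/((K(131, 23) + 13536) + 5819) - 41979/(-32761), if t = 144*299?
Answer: 31483341/8616143 ≈ 3.6540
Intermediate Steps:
t = 43056
K(n, a) = 24 - 8*a - 8*n (K(n, a) = -8*((n + a) - 1*3) = -8*((a + n) - 3) = -8*(-3 + a + n) = -2*(-12 + 4*a + 4*n) = 24 - 8*a - 8*n)
t/((K(131, 23) + 13536) + 5819) - 41979/(-32761) = 43056/(((24 - 8*23 - 8*131) + 13536) + 5819) - 41979/(-32761) = 43056/(((24 - 184 - 1048) + 13536) + 5819) - 41979*(-1/32761) = 43056/((-1208 + 13536) + 5819) + 41979/32761 = 43056/(12328 + 5819) + 41979/32761 = 43056/18147 + 41979/32761 = 43056*(1/18147) + 41979/32761 = 624/263 + 41979/32761 = 31483341/8616143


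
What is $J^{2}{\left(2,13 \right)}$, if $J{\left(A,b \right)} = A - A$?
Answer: $0$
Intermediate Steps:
$J{\left(A,b \right)} = 0$
$J^{2}{\left(2,13 \right)} = 0^{2} = 0$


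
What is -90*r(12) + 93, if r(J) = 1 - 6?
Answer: 543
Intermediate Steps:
r(J) = -5
-90*r(12) + 93 = -90*(-5) + 93 = 450 + 93 = 543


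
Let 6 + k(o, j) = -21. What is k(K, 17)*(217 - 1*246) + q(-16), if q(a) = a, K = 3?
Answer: 767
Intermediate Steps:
k(o, j) = -27 (k(o, j) = -6 - 21 = -27)
k(K, 17)*(217 - 1*246) + q(-16) = -27*(217 - 1*246) - 16 = -27*(217 - 246) - 16 = -27*(-29) - 16 = 783 - 16 = 767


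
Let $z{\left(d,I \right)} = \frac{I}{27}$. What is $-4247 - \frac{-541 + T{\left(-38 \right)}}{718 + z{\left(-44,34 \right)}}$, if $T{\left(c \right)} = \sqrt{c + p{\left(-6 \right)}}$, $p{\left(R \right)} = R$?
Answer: $- \frac{82462133}{19420} - \frac{27 i \sqrt{11}}{9710} \approx -4246.3 - 0.0092223 i$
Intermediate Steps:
$z{\left(d,I \right)} = \frac{I}{27}$ ($z{\left(d,I \right)} = I \frac{1}{27} = \frac{I}{27}$)
$T{\left(c \right)} = \sqrt{-6 + c}$ ($T{\left(c \right)} = \sqrt{c - 6} = \sqrt{-6 + c}$)
$-4247 - \frac{-541 + T{\left(-38 \right)}}{718 + z{\left(-44,34 \right)}} = -4247 - \frac{-541 + \sqrt{-6 - 38}}{718 + \frac{1}{27} \cdot 34} = -4247 - \frac{-541 + \sqrt{-44}}{718 + \frac{34}{27}} = -4247 - \frac{-541 + 2 i \sqrt{11}}{\frac{19420}{27}} = -4247 - \left(-541 + 2 i \sqrt{11}\right) \frac{27}{19420} = -4247 - \left(- \frac{14607}{19420} + \frac{27 i \sqrt{11}}{9710}\right) = -4247 + \left(\frac{14607}{19420} - \frac{27 i \sqrt{11}}{9710}\right) = - \frac{82462133}{19420} - \frac{27 i \sqrt{11}}{9710}$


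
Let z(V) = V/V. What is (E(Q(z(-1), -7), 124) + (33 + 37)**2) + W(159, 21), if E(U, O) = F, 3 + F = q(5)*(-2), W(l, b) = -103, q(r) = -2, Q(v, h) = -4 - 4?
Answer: 4798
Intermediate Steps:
z(V) = 1
Q(v, h) = -8
F = 1 (F = -3 - 2*(-2) = -3 + 4 = 1)
E(U, O) = 1
(E(Q(z(-1), -7), 124) + (33 + 37)**2) + W(159, 21) = (1 + (33 + 37)**2) - 103 = (1 + 70**2) - 103 = (1 + 4900) - 103 = 4901 - 103 = 4798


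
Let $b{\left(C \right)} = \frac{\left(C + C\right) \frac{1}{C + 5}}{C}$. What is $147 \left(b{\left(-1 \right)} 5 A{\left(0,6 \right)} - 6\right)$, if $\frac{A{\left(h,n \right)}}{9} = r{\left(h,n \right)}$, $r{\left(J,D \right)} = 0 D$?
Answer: $-882$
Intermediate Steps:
$r{\left(J,D \right)} = 0$
$A{\left(h,n \right)} = 0$ ($A{\left(h,n \right)} = 9 \cdot 0 = 0$)
$b{\left(C \right)} = \frac{2}{5 + C}$ ($b{\left(C \right)} = \frac{2 C \frac{1}{5 + C}}{C} = \frac{2}{5 + C}$)
$147 \left(b{\left(-1 \right)} 5 A{\left(0,6 \right)} - 6\right) = 147 \left(\frac{2}{5 - 1} \cdot 5 \cdot 0 - 6\right) = 147 \left(\frac{2}{4} \cdot 5 \cdot 0 - 6\right) = 147 \left(2 \cdot \frac{1}{4} \cdot 5 \cdot 0 - 6\right) = 147 \left(\frac{1}{2} \cdot 5 \cdot 0 - 6\right) = 147 \left(\frac{5}{2} \cdot 0 - 6\right) = 147 \left(0 - 6\right) = 147 \left(-6\right) = -882$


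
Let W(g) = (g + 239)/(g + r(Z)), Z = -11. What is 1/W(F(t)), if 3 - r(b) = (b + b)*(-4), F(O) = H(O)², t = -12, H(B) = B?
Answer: 59/383 ≈ 0.15405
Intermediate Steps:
F(O) = O²
r(b) = 3 + 8*b (r(b) = 3 - (b + b)*(-4) = 3 - 2*b*(-4) = 3 - (-8)*b = 3 + 8*b)
W(g) = (239 + g)/(-85 + g) (W(g) = (g + 239)/(g + (3 + 8*(-11))) = (239 + g)/(g + (3 - 88)) = (239 + g)/(g - 85) = (239 + g)/(-85 + g))
1/W(F(t)) = 1/((239 + (-12)²)/(-85 + (-12)²)) = 1/((239 + 144)/(-85 + 144)) = 1/(383/59) = 59/383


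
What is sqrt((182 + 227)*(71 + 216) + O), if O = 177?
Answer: 2*sqrt(29390) ≈ 342.87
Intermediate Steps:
sqrt((182 + 227)*(71 + 216) + O) = sqrt((182 + 227)*(71 + 216) + 177) = sqrt(409*287 + 177) = sqrt(117383 + 177) = sqrt(117560) = 2*sqrt(29390)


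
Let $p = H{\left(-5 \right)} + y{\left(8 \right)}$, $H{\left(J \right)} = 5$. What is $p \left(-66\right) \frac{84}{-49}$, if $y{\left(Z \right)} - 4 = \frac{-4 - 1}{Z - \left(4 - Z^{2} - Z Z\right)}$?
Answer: $1014$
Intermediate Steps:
$y{\left(Z \right)} = 4 - \frac{5}{-4 + Z + 2 Z^{2}}$ ($y{\left(Z \right)} = 4 + \frac{-4 - 1}{Z - \left(4 - Z^{2} - Z Z\right)} = 4 - \frac{5}{Z + \left(\left(Z^{2} + Z^{2}\right) - 4\right)} = 4 - \frac{5}{Z + \left(2 Z^{2} - 4\right)} = 4 - \frac{5}{Z + \left(-4 + 2 Z^{2}\right)} = 4 - \frac{5}{-4 + Z + 2 Z^{2}}$)
$p = \frac{1183}{132}$ ($p = 5 + \frac{-21 + 4 \cdot 8 + 8 \cdot 8^{2}}{-4 + 8 + 2 \cdot 8^{2}} = 5 + \frac{-21 + 32 + 8 \cdot 64}{-4 + 8 + 2 \cdot 64} = 5 + \frac{-21 + 32 + 512}{-4 + 8 + 128} = 5 + \frac{1}{132} \cdot 523 = 5 + \frac{523}{132} = \frac{1183}{132} \approx 8.9621$)
$p \left(-66\right) \frac{84}{-49} = \frac{1183}{132} \left(-66\right) \frac{84}{-49} = - \frac{1183 \cdot 84 \left(- \frac{1}{49}\right)}{2} = \left(- \frac{1183}{2}\right) \left(- \frac{12}{7}\right) = 1014$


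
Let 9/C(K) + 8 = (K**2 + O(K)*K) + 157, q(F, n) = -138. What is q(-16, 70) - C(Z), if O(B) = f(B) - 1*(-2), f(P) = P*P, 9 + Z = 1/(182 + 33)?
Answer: -235842194769/1709217463 ≈ -137.98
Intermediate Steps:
Z = -1934/215 (Z = -9 + 1/(182 + 33) = -9 + 1/215 = -1934/215 ≈ -8.9953)
f(P) = P**2
O(B) = 2 + B**2 (O(B) = B**2 - 1*(-2) = B**2 + 2 = 2 + B**2)
C(K) = 9/(149 + K**2 + K*(2 + K**2)) (C(K) = 9/(-8 + ((K**2 + (2 + K**2)*K) + 157)) = 9/(-8 + ((K**2 + K*(2 + K**2)) + 157)) = 9/(-8 + (157 + K**2 + K*(2 + K**2))) = 9/(149 + K**2 + K*(2 + K**2)))
q(-16, 70) - C(Z) = -138 - 9/(149 + (-1934/215)**2 - 1934*(2 + (-1934/215)**2)/215) = -138 - 9/(149 + 3740356/46225 - 1934*(2 + 3740356/46225)/215) = -138 - 9/(149 + 3740356/46225 - 1934/215*3832806/46225) = -138 - 9/(149 + 3740356/46225 - 7412646804/9938375) = -138 - 9/(-5127652389/9938375) = -138 - 9*(-9938375)/5127652389 = -138 - 1*(-29815125/1709217463) = -138 + 29815125/1709217463 = -235842194769/1709217463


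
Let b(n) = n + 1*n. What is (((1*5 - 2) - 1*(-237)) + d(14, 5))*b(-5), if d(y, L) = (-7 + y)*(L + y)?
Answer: -3730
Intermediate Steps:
b(n) = 2*n (b(n) = n + n = 2*n)
(((1*5 - 2) - 1*(-237)) + d(14, 5))*b(-5) = (((1*5 - 2) - 1*(-237)) + (14**2 - 7*5 - 7*14 + 5*14))*(2*(-5)) = (((5 - 2) + 237) + (196 - 35 - 98 + 70))*(-10) = ((3 + 237) + 133)*(-10) = (240 + 133)*(-10) = 373*(-10) = -3730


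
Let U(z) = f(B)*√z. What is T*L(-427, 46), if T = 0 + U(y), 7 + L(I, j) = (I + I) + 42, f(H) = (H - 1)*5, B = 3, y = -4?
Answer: -16380*I ≈ -16380.0*I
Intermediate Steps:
f(H) = -5 + 5*H (f(H) = (-1 + H)*5 = -5 + 5*H)
U(z) = 10*√z (U(z) = (-5 + 5*3)*√z = (-5 + 15)*√z = 10*√z)
L(I, j) = 35 + 2*I (L(I, j) = -7 + ((I + I) + 42) = -7 + (2*I + 42) = -7 + (42 + 2*I) = 35 + 2*I)
T = 20*I (T = 0 + 10*√(-4) = 0 + 10*(2*I) = 0 + 20*I = 20*I ≈ 20.0*I)
T*L(-427, 46) = (20*I)*(35 + 2*(-427)) = (20*I)*(35 - 854) = (20*I)*(-819) = -16380*I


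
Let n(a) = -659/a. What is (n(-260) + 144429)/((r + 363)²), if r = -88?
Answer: 37552199/19662500 ≈ 1.9098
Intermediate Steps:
(n(-260) + 144429)/((r + 363)²) = (-659/(-260) + 144429)/((-88 + 363)²) = (-659*(-1/260) + 144429)/(275²) = (659/260 + 144429)/75625 = (37552199/260)*(1/75625) = 37552199/19662500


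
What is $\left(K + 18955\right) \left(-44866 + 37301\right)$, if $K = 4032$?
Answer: $-173896655$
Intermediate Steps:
$\left(K + 18955\right) \left(-44866 + 37301\right) = \left(4032 + 18955\right) \left(-44866 + 37301\right) = 22987 \left(-7565\right) = -173896655$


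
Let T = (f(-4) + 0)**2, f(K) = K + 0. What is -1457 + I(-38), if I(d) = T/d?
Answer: -27691/19 ≈ -1457.4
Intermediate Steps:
f(K) = K
T = 16 (T = (-4 + 0)**2 = (-4)**2 = 16)
I(d) = 16/d
-1457 + I(-38) = -1457 + 16/(-38) = -1457 + 16*(-1/38) = -1457 - 8/19 = -27691/19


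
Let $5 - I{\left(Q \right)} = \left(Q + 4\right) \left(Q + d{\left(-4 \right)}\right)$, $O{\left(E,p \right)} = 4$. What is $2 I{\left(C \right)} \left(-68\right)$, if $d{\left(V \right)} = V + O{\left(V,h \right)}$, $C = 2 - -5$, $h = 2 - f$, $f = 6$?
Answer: $9792$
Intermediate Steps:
$h = -4$ ($h = 2 - 6 = -4$)
$C = 7$ ($C = 2 + 5 = 7$)
$d{\left(V \right)} = 4 + V$ ($d{\left(V \right)} = V + 4 = 4 + V$)
$I{\left(Q \right)} = 5 - Q \left(4 + Q\right)$ ($I{\left(Q \right)} = 5 - \left(Q + 4\right) \left(Q + \left(4 - 4\right)\right) = 5 - \left(4 + Q\right) \left(Q + 0\right) = 5 - \left(4 + Q\right) Q = 5 - Q \left(4 + Q\right)$)
$2 I{\left(C \right)} \left(-68\right) = 2 \left(5 - 7^{2} - 28\right) \left(-68\right) = 2 \left(5 - 49 - 28\right) \left(-68\right) = 2 \left(-72\right) \left(-68\right) = \left(-144\right) \left(-68\right) = 9792$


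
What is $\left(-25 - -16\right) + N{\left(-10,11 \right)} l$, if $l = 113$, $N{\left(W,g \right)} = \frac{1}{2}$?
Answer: $\frac{95}{2} \approx 47.5$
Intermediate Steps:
$N{\left(W,g \right)} = \frac{1}{2}$
$\left(-25 - -16\right) + N{\left(-10,11 \right)} l = \left(-25 - -16\right) + \frac{1}{2} \cdot 113 = \left(-25 + 16\right) + \frac{113}{2} = -9 + \frac{113}{2} = \frac{95}{2}$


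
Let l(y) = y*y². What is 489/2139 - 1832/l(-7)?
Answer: 1362125/244559 ≈ 5.5697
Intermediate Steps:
l(y) = y³
489/2139 - 1832/l(-7) = 489/2139 - 1832/((-7)³) = 489*(1/2139) - 1832/(-343) = 163/713 - 1832*(-1/343) = 163/713 + 1832/343 = 1362125/244559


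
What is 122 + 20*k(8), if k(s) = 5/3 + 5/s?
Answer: 1007/6 ≈ 167.83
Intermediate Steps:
k(s) = 5/3 + 5/s (k(s) = 5*(⅓) + 5/s = 5/3 + 5/s)
122 + 20*k(8) = 122 + 20*(5/3 + 5/8) = 122 + 20*(55/24) = 122 + 275/6 = 1007/6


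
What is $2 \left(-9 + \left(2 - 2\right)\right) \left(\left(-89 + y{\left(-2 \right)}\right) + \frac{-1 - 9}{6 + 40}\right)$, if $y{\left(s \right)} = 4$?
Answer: $\frac{35280}{23} \approx 1533.9$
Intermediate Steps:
$2 \left(-9 + \left(2 - 2\right)\right) \left(\left(-89 + y{\left(-2 \right)}\right) + \frac{-1 - 9}{6 + 40}\right) = 2 \left(-9 + \left(2 - 2\right)\right) \left(\left(-89 + 4\right) + \frac{-1 - 9}{6 + 40}\right) = 2 \left(-9 + \left(2 - 2\right)\right) \left(-85 - \frac{10}{46}\right) = 2 \left(-9 + 0\right) \left(-85 - \frac{5}{23}\right) = 2 \left(-9\right) \left(-85 - \frac{5}{23}\right) = \left(-18\right) \left(- \frac{1960}{23}\right) = \frac{35280}{23}$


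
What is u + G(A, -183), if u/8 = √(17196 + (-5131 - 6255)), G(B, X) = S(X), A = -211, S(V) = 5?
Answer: 5 + 8*√5810 ≈ 614.79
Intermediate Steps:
G(B, X) = 5
u = 8*√5810 (u = 8*√(17196 + (-5131 - 6255)) = 8*√(17196 - 11386) = 8*√5810 ≈ 609.79)
u + G(A, -183) = 8*√5810 + 5 = 5 + 8*√5810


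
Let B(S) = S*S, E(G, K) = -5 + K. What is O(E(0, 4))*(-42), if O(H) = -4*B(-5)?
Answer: 4200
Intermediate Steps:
B(S) = S**2
O(H) = -100 (O(H) = -4*(-5)**2 = -4*25 = -100)
O(E(0, 4))*(-42) = -100*(-42) = 4200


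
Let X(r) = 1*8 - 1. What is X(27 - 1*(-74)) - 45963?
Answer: -45956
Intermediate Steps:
X(r) = 7 (X(r) = 8 - 1 = 7)
X(27 - 1*(-74)) - 45963 = 7 - 45963 = -45956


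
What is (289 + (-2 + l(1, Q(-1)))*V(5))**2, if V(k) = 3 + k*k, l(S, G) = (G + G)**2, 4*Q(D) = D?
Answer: 57600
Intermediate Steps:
Q(D) = D/4
l(S, G) = 4*G**2 (l(S, G) = (2*G)**2 = 4*G**2)
V(k) = 3 + k**2
(289 + (-2 + l(1, Q(-1)))*V(5))**2 = (289 + (-2 + 4*((1/4)*(-1))**2)*(3 + 5**2))**2 = (289 + (-2 + 4*(-1/4)**2)*(3 + 25))**2 = (289 + (-2 + 4*(1/16))*28)**2 = (289 + (-2 + 1/4)*28)**2 = (289 - 7/4*28)**2 = (289 - 49)**2 = 240**2 = 57600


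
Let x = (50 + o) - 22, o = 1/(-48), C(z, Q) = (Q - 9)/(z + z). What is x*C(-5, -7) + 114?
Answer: 4763/30 ≈ 158.77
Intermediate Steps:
C(z, Q) = (-9 + Q)/(2*z) (C(z, Q) = (-9 + Q)/((2*z)) = (-9 + Q)*(1/(2*z)) = (-9 + Q)/(2*z))
o = -1/48 ≈ -0.020833
x = 1343/48 (x = (50 - 1/48) - 22 = 2399/48 - 22 = 1343/48 ≈ 27.979)
x*C(-5, -7) + 114 = 1343*((½)*(-9 - 7)/(-5))/48 + 114 = 1343*((½)*(-⅕)*(-16))/48 + 114 = (1343/48)*(8/5) + 114 = 1343/30 + 114 = 4763/30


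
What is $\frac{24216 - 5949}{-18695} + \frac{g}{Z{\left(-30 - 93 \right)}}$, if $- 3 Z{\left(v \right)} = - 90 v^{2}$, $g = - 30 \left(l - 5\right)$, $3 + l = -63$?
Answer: $- \frac{275034098}{282836655} \approx -0.97241$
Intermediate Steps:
$l = -66$ ($l = -3 - 63 = -66$)
$g = 2130$ ($g = - 30 \left(-66 - 5\right) = \left(-30\right) \left(-71\right) = 2130$)
$Z{\left(v \right)} = 30 v^{2}$ ($Z{\left(v \right)} = - \frac{\left(-90\right) v^{2}}{3} = 30 v^{2}$)
$\frac{24216 - 5949}{-18695} + \frac{g}{Z{\left(-30 - 93 \right)}} = \frac{24216 - 5949}{-18695} + \frac{2130}{30 \left(-30 - 93\right)^{2}} = 18267 \left(- \frac{1}{18695}\right) + \frac{2130}{30 \left(-123\right)^{2}} = - \frac{18267}{18695} + \frac{2130}{30 \cdot 15129} = - \frac{18267}{18695} + \frac{2130}{453870} = - \frac{18267}{18695} + 2130 \cdot \frac{1}{453870} = - \frac{18267}{18695} + \frac{71}{15129} = - \frac{275034098}{282836655}$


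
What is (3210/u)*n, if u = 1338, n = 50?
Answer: 26750/223 ≈ 119.96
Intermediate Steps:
(3210/u)*n = (3210/1338)*50 = (3210*(1/1338))*50 = (535/223)*50 = 26750/223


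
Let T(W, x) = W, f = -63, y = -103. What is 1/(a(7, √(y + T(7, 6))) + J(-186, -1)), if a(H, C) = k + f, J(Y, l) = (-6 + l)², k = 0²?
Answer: -1/14 ≈ -0.071429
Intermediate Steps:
k = 0
a(H, C) = -63 (a(H, C) = 0 - 63 = -63)
1/(a(7, √(y + T(7, 6))) + J(-186, -1)) = 1/(-63 + (-6 - 1)²) = 1/(-63 + (-7)²) = 1/(-63 + 49) = 1/(-14) = -1/14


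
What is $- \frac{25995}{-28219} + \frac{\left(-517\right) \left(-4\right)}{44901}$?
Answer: $\frac{1225558387}{1267061319} \approx 0.96725$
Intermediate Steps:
$- \frac{25995}{-28219} + \frac{\left(-517\right) \left(-4\right)}{44901} = \left(-25995\right) \left(- \frac{1}{28219}\right) + 2068 \cdot \frac{1}{44901} = \frac{25995}{28219} + \frac{2068}{44901} = \frac{1225558387}{1267061319}$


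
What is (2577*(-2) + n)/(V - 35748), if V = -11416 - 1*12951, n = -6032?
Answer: 11186/60115 ≈ 0.18608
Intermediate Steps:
V = -24367 (V = -11416 - 12951 = -24367)
(2577*(-2) + n)/(V - 35748) = (2577*(-2) - 6032)/(-24367 - 35748) = (-5154 - 6032)/(-60115) = -11186*(-1/60115) = 11186/60115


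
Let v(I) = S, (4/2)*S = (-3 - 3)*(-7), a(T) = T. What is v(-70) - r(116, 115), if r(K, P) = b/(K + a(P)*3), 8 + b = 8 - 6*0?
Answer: 21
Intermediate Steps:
S = 21 (S = ((-3 - 3)*(-7))/2 = (-6*(-7))/2 = (½)*42 = 21)
b = 0 (b = -8 + (8 - 6*0) = -8 + (8 + 0) = -8 + 8 = 0)
v(I) = 21
r(K, P) = 0 (r(K, P) = 0/(K + P*3) = 0/(K + 3*P) = 0)
v(-70) - r(116, 115) = 21 - 1*0 = 21 + 0 = 21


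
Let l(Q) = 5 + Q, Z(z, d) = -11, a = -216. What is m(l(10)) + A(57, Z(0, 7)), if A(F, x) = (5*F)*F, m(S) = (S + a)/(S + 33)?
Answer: 259853/16 ≈ 16241.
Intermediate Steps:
m(S) = (-216 + S)/(33 + S) (m(S) = (S - 216)/(S + 33) = (-216 + S)/(33 + S))
A(F, x) = 5*F**2
m(l(10)) + A(57, Z(0, 7)) = (-216 + (5 + 10))/(33 + (5 + 10)) + 5*57**2 = (-216 + 15)/(33 + 15) + 5*3249 = -201/48 + 16245 = (1/48)*(-201) + 16245 = -67/16 + 16245 = 259853/16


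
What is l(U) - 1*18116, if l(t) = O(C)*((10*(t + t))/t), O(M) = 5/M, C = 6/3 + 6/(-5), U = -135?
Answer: -17991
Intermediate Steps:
C = ⅘ (C = 6*(⅓) + 6*(-⅕) = 2 - 6/5 = ⅘ ≈ 0.80000)
l(t) = 125 (l(t) = (5/(⅘))*((10*(t + t))/t) = (5*(5/4))*((10*(2*t))/t) = 25*((20*t)/t)/4 = (25/4)*20 = 125)
l(U) - 1*18116 = 125 - 1*18116 = 125 - 18116 = -17991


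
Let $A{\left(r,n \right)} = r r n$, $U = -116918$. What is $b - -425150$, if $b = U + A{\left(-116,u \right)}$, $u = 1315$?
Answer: $18002872$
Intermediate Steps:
$A{\left(r,n \right)} = n r^{2}$ ($A{\left(r,n \right)} = r^{2} n = n r^{2}$)
$b = 17577722$ ($b = -116918 + 1315 \left(-116\right)^{2} = -116918 + 1315 \cdot 13456 = -116918 + 17694640 = 17577722$)
$b - -425150 = 17577722 - -425150 = 17577722 + 425150 = 18002872$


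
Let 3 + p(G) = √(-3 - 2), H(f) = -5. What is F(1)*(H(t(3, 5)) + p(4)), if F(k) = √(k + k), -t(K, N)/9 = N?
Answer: √2*(-8 + I*√5) ≈ -11.314 + 3.1623*I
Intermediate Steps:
t(K, N) = -9*N
F(k) = √2*√k (F(k) = √(2*k) = √2*√k)
p(G) = -3 + I*√5 (p(G) = -3 + √(-3 - 2) = -3 + √(-5) = -3 + I*√5)
F(1)*(H(t(3, 5)) + p(4)) = (√2*√1)*(-5 + (-3 + I*√5)) = (√2*1)*(-8 + I*√5) = √2*(-8 + I*√5)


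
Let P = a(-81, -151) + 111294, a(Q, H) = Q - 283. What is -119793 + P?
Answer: -8863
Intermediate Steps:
a(Q, H) = -283 + Q
P = 110930 (P = (-283 - 81) + 111294 = -364 + 111294 = 110930)
-119793 + P = -119793 + 110930 = -8863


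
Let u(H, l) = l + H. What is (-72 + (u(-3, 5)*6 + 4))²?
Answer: 3136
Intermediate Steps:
u(H, l) = H + l
(-72 + (u(-3, 5)*6 + 4))² = (-72 + ((-3 + 5)*6 + 4))² = (-72 + (2*6 + 4))² = (-72 + (12 + 4))² = (-72 + 16)² = (-56)² = 3136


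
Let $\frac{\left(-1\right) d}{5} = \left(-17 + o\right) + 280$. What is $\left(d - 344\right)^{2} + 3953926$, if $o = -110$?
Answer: $5183807$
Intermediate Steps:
$d = -765$ ($d = - 5 \left(\left(-17 - 110\right) + 280\right) = - 5 \left(-127 + 280\right) = \left(-5\right) 153 = -765$)
$\left(d - 344\right)^{2} + 3953926 = \left(-765 - 344\right)^{2} + 3953926 = \left(-1109\right)^{2} + 3953926 = 1229881 + 3953926 = 5183807$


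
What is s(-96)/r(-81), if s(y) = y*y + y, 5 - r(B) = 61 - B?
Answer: -9120/137 ≈ -66.569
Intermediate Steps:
r(B) = -56 + B (r(B) = 5 - (61 - B) = 5 + (-61 + B) = -56 + B)
s(y) = y + y² (s(y) = y² + y = y + y²)
s(-96)/r(-81) = (-96*(1 - 96))/(-56 - 81) = -96*(-95)/(-137) = 9120*(-1/137) = -9120/137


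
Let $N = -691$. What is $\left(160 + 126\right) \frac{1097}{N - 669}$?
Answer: $- \frac{156871}{680} \approx -230.69$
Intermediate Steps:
$\left(160 + 126\right) \frac{1097}{N - 669} = \left(160 + 126\right) \frac{1097}{-691 - 669} = 286 \frac{1097}{-1360} = 286 \cdot 1097 \left(- \frac{1}{1360}\right) = 286 \left(- \frac{1097}{1360}\right) = - \frac{156871}{680}$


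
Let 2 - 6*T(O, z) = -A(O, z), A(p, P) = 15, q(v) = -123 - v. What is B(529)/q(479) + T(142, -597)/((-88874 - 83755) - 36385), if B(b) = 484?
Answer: -303493445/377479284 ≈ -0.80400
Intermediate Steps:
T(O, z) = 17/6 (T(O, z) = ⅓ - (-1)*15/6 = ⅓ - ⅙*(-15) = ⅓ + 5/2 = 17/6)
B(529)/q(479) + T(142, -597)/((-88874 - 83755) - 36385) = 484/(-123 - 1*479) + 17/(6*((-88874 - 83755) - 36385)) = 484/(-123 - 479) + 17/(6*(-172629 - 36385)) = 484/(-602) + (17/6)/(-209014) = 484*(-1/602) + (17/6)*(-1/209014) = -242/301 - 17/1254084 = -303493445/377479284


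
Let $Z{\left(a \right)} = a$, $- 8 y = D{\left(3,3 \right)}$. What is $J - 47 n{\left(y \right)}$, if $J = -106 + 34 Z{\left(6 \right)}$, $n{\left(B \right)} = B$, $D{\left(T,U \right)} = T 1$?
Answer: $\frac{925}{8} \approx 115.63$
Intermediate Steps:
$D{\left(T,U \right)} = T$
$y = - \frac{3}{8}$ ($y = \left(- \frac{1}{8}\right) 3 = - \frac{3}{8} \approx -0.375$)
$J = 98$ ($J = -106 + 34 \cdot 6 = -106 + 204 = 98$)
$J - 47 n{\left(y \right)} = 98 - 47 \left(- \frac{3}{8}\right) = 98 - - \frac{141}{8} = 98 + \frac{141}{8} = \frac{925}{8}$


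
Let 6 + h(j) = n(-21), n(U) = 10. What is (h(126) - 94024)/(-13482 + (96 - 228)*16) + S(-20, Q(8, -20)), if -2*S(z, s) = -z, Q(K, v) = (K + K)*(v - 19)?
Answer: -10320/2599 ≈ -3.9708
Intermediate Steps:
Q(K, v) = 2*K*(-19 + v) (Q(K, v) = (2*K)*(-19 + v) = 2*K*(-19 + v))
S(z, s) = z/2 (S(z, s) = -(-1)*z/2 = z/2)
h(j) = 4 (h(j) = -6 + 10 = 4)
(h(126) - 94024)/(-13482 + (96 - 228)*16) + S(-20, Q(8, -20)) = (4 - 94024)/(-13482 + (96 - 228)*16) + (½)*(-20) = -94020/(-13482 - 132*16) - 10 = -94020/(-13482 - 2112) - 10 = -94020/(-15594) - 10 = -94020*(-1/15594) - 10 = 15670/2599 - 10 = -10320/2599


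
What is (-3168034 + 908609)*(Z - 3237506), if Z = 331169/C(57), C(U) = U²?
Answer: 23765368327150625/3249 ≈ 7.3147e+12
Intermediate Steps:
Z = 331169/3249 (Z = 331169/(57²) = 331169/3249 ≈ 101.93)
(-3168034 + 908609)*(Z - 3237506) = (-3168034 + 908609)*(331169/3249 - 3237506) = -2259425*(-10518325825/3249) = 23765368327150625/3249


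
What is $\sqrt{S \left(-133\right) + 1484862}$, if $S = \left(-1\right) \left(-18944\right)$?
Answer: $i \sqrt{1034690} \approx 1017.2 i$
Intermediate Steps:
$S = 18944$
$\sqrt{S \left(-133\right) + 1484862} = \sqrt{18944 \left(-133\right) + 1484862} = \sqrt{-2519552 + 1484862} = \sqrt{-1034690} = i \sqrt{1034690}$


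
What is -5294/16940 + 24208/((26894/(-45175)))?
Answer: -38919465111/957110 ≈ -40664.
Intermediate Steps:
-5294/16940 + 24208/((26894/(-45175))) = -5294*1/16940 + 24208/((26894*(-1/45175))) = -2647/8470 + 24208/(-26894/45175) = -2647/8470 + 24208*(-45175/26894) = -2647/8470 - 32164600/791 = -38919465111/957110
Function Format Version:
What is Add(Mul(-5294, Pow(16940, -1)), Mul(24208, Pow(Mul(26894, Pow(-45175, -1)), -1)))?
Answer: Rational(-38919465111, 957110) ≈ -40664.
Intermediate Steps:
Add(Mul(-5294, Pow(16940, -1)), Mul(24208, Pow(Mul(26894, Pow(-45175, -1)), -1))) = Add(Mul(-5294, Rational(1, 16940)), Mul(24208, Pow(Mul(26894, Rational(-1, 45175)), -1))) = Add(Rational(-2647, 8470), Mul(24208, Pow(Rational(-26894, 45175), -1))) = Add(Rational(-2647, 8470), Mul(24208, Rational(-45175, 26894))) = Add(Rational(-2647, 8470), Rational(-32164600, 791)) = Rational(-38919465111, 957110)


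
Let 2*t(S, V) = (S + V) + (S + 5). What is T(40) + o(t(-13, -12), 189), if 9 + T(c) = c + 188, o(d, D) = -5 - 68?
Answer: 146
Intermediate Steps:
t(S, V) = 5/2 + S + V/2 (t(S, V) = ((S + V) + (S + 5))/2 = ((S + V) + (5 + S))/2 = (5 + V + 2*S)/2 = 5/2 + S + V/2)
o(d, D) = -73
T(c) = 179 + c (T(c) = -9 + (c + 188) = -9 + (188 + c) = 179 + c)
T(40) + o(t(-13, -12), 189) = (179 + 40) - 73 = 219 - 73 = 146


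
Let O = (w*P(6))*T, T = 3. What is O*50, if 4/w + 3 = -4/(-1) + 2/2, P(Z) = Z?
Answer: 1800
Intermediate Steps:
w = 2 (w = 4/(-3 + (-4/(-1) + 2/2)) = 4/(-3 + (-4*(-1) + 2*(½))) = 4/(-3 + (4 + 1)) = 4/(-3 + 5) = 4/2 = 4*(½) = 2)
O = 36 (O = (2*6)*3 = 12*3 = 36)
O*50 = 36*50 = 1800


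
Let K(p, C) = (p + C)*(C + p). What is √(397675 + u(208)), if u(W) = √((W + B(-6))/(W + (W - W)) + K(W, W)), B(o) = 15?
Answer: √(268828300 + 13*√467946323)/26 ≈ 630.94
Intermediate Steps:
K(p, C) = (C + p)² (K(p, C) = (C + p)*(C + p) = (C + p)²)
u(W) = √(4*W² + (15 + W)/W) (u(W) = √((W + 15)/(W + (W - W)) + (W + W)²) = √((15 + W)/(W + 0) + (2*W)²) = √((15 + W)/W + 4*W²) = √(4*W² + (15 + W)/W))
√(397675 + u(208)) = √(397675 + √((15 + 208 + 4*208³)/208)) = √(397675 + √((15 + 208 + 4*8998912)/208)) = √(397675 + √((15 + 208 + 35995648)/208)) = √(397675 + √((1/208)*35995871)) = √(397675 + √(35995871/208)) = √(397675 + √467946323/52)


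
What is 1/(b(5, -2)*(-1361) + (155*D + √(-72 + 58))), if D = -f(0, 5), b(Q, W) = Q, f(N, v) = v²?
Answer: -5340/57031207 - I*√14/114062414 ≈ -9.3633e-5 - 3.2804e-8*I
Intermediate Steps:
D = -25 (D = -1*5² = -1*25 = -25)
1/(b(5, -2)*(-1361) + (155*D + √(-72 + 58))) = 1/(5*(-1361) + (155*(-25) + √(-72 + 58))) = 1/(-6805 + (-3875 + √(-14))) = 1/(-6805 + (-3875 + I*√14)) = 1/(-10680 + I*√14)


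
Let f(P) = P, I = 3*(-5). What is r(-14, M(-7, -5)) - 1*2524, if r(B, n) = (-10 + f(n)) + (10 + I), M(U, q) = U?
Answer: -2546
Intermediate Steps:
I = -15
r(B, n) = -15 + n (r(B, n) = (-10 + n) + (10 - 15) = (-10 + n) - 5 = -15 + n)
r(-14, M(-7, -5)) - 1*2524 = (-15 - 7) - 1*2524 = -22 - 2524 = -2546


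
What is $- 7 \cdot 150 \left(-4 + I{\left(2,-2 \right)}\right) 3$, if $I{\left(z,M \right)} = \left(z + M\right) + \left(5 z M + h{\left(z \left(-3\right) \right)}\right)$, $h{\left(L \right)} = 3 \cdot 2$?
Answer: $56700$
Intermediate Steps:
$h{\left(L \right)} = 6$
$I{\left(z,M \right)} = 6 + M + z + 5 M z$ ($I{\left(z,M \right)} = \left(z + M\right) + \left(5 z M + 6\right) = \left(M + z\right) + \left(5 M z + 6\right) = \left(M + z\right) + \left(6 + 5 M z\right) = 6 + M + z + 5 M z$)
$- 7 \cdot 150 \left(-4 + I{\left(2,-2 \right)}\right) 3 = - 7 \cdot 150 \left(-4 + \left(6 - 2 + 2 + 5 \left(-2\right) 2\right)\right) 3 = - 7 \cdot 150 \left(-4 + \left(6 - 2 + 2 - 20\right)\right) 3 = - 7 \cdot 150 \left(-4 - 14\right) 3 = - 7 \cdot 150 \left(\left(-18\right) 3\right) = - 7 \cdot 150 \left(-54\right) = \left(-7\right) \left(-8100\right) = 56700$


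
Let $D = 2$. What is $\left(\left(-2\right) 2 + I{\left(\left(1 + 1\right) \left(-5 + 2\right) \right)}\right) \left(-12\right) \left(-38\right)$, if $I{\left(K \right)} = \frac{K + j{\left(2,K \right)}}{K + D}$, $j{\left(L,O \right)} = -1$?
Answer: $-1026$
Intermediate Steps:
$I{\left(K \right)} = \frac{-1 + K}{2 + K}$ ($I{\left(K \right)} = \frac{K - 1}{K + 2} = \frac{-1 + K}{2 + K}$)
$\left(\left(-2\right) 2 + I{\left(\left(1 + 1\right) \left(-5 + 2\right) \right)}\right) \left(-12\right) \left(-38\right) = \left(\left(-2\right) 2 + \frac{-1 + \left(1 + 1\right) \left(-5 + 2\right)}{2 + \left(1 + 1\right) \left(-5 + 2\right)}\right) \left(-12\right) \left(-38\right) = \left(-4 + \frac{-1 + 2 \left(-3\right)}{2 + 2 \left(-3\right)}\right) \left(-12\right) \left(-38\right) = \left(-4 + \frac{-1 - 6}{2 - 6}\right) \left(-12\right) \left(-38\right) = \left(-4 + \frac{1}{-4} \left(-7\right)\right) \left(-12\right) \left(-38\right) = \left(-4 - - \frac{7}{4}\right) \left(-12\right) \left(-38\right) = \left(-4 + \frac{7}{4}\right) \left(-12\right) \left(-38\right) = \left(- \frac{9}{4}\right) \left(-12\right) \left(-38\right) = 27 \left(-38\right) = -1026$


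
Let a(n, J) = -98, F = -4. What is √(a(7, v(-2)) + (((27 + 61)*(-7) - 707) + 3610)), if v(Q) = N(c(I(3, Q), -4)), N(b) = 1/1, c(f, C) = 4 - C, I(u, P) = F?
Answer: √2189 ≈ 46.787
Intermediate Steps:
I(u, P) = -4
N(b) = 1
v(Q) = 1
√(a(7, v(-2)) + (((27 + 61)*(-7) - 707) + 3610)) = √(-98 + (((27 + 61)*(-7) - 707) + 3610)) = √(-98 + ((88*(-7) - 707) + 3610)) = √(-98 + ((-616 - 707) + 3610)) = √(-98 + (-1323 + 3610)) = √(-98 + 2287) = √2189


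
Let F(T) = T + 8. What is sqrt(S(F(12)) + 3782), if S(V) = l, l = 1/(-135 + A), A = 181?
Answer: sqrt(8002758)/46 ≈ 61.498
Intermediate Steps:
F(T) = 8 + T
l = 1/46 (l = 1/(-135 + 181) = 1/46 ≈ 0.021739)
S(V) = 1/46
sqrt(S(F(12)) + 3782) = sqrt(1/46 + 3782) = sqrt(173973/46) = sqrt(8002758)/46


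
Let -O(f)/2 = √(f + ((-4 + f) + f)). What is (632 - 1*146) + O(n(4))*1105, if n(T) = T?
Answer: 486 - 4420*√2 ≈ -5764.8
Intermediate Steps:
O(f) = -2*√(-4 + 3*f) (O(f) = -2*√(f + ((-4 + f) + f)) = -2*√(f + (-4 + 2*f)) = -2*√(-4 + 3*f))
(632 - 1*146) + O(n(4))*1105 = (632 - 1*146) - 2*√(-4 + 3*4)*1105 = (632 - 146) - 2*√(-4 + 12)*1105 = 486 - 4*√2*1105 = 486 - 4420*√2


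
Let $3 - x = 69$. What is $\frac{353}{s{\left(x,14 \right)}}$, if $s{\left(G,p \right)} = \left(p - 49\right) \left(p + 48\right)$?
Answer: $- \frac{353}{2170} \approx -0.16267$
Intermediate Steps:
$x = -66$ ($x = 3 - 69 = -66$)
$s{\left(G,p \right)} = \left(-49 + p\right) \left(48 + p\right)$
$\frac{353}{s{\left(x,14 \right)}} = \frac{353}{-2352 + 14^{2} - 14} = \frac{353}{-2352 + 196 - 14} = \frac{353}{-2170} = 353 \left(- \frac{1}{2170}\right) = - \frac{353}{2170}$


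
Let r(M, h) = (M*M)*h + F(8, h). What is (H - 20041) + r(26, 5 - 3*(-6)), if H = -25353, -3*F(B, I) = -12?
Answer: -29842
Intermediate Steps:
F(B, I) = 4 (F(B, I) = -⅓*(-12) = 4)
r(M, h) = 4 + h*M² (r(M, h) = (M*M)*h + 4 = M²*h + 4 = h*M² + 4 = 4 + h*M²)
(H - 20041) + r(26, 5 - 3*(-6)) = (-25353 - 20041) + (4 + (5 - 3*(-6))*26²) = -45394 + (4 + (5 + 18)*676) = -45394 + (4 + 23*676) = -45394 + (4 + 15548) = -45394 + 15552 = -29842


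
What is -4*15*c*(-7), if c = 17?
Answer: 7140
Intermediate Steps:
-4*15*c*(-7) = -4*15*17*(-7) = -1020*(-7) = -4*(-1785) = 7140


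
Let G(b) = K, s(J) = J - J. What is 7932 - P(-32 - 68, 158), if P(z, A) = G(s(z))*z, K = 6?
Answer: 8532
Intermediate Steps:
s(J) = 0
G(b) = 6
P(z, A) = 6*z
7932 - P(-32 - 68, 158) = 7932 - 6*(-32 - 68) = 7932 - 6*(-100) = 7932 - 1*(-600) = 7932 + 600 = 8532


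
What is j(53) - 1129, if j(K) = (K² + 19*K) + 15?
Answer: 2702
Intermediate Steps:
j(K) = 15 + K² + 19*K
j(53) - 1129 = (15 + 53² + 19*53) - 1129 = (15 + 2809 + 1007) - 1129 = 3831 - 1129 = 2702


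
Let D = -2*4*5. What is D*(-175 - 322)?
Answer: 19880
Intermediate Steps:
D = -40 (D = -8*5 = -40)
D*(-175 - 322) = -40*(-175 - 322) = -40*(-497) = 19880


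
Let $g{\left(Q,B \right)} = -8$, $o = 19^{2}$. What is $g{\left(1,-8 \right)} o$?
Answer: $-2888$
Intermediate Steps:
$o = 361$
$g{\left(1,-8 \right)} o = \left(-8\right) 361 = -2888$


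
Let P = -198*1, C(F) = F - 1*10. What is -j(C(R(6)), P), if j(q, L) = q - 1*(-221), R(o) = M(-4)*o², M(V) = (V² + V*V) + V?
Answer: -1219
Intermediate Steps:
M(V) = V + 2*V² (M(V) = (V² + V²) + V = 2*V² + V = V + 2*V²)
R(o) = 28*o² (R(o) = (-4*(1 + 2*(-4)))*o² = (-4*(1 - 8))*o² = (-4*(-7))*o² = 28*o²)
C(F) = -10 + F (C(F) = F - 10 = -10 + F)
P = -198
j(q, L) = 221 + q (j(q, L) = q + 221 = 221 + q)
-j(C(R(6)), P) = -(221 + (-10 + 28*6²)) = -(221 + (-10 + 28*36)) = -(221 + (-10 + 1008)) = -(221 + 998) = -1*1219 = -1219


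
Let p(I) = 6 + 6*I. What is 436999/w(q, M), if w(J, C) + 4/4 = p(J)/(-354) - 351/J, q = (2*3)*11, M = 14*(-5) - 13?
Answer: -567224702/9675 ≈ -58628.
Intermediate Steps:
M = -83 (M = -70 - 13 = -83)
q = 66 (q = 6*11 = 66)
w(J, C) = -60/59 - 351/J - J/59 (w(J, C) = -1 + ((6 + 6*J)/(-354) - 351/J) = -1 + ((6 + 6*J)*(-1/354) - 351/J) = -1 + ((-1/59 - J/59) - 351/J) = -1 + (-1/59 - 351/J - J/59) = -60/59 - 351/J - J/59)
436999/w(q, M) = 436999/(((1/59)*(-20709 + 66*(-60 - 1*66))/66)) = 436999/(((1/59)*(1/66)*(-20709 + 66*(-60 - 66)))) = 436999/(((1/59)*(1/66)*(-20709 + 66*(-126)))) = 436999/(((1/59)*(1/66)*(-20709 - 8316))) = 436999/(((1/59)*(1/66)*(-29025))) = 436999/(-9675/1298) = 436999*(-1298/9675) = -567224702/9675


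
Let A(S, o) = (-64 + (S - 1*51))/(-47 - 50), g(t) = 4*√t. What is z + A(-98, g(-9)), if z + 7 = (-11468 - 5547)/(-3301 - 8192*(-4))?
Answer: -15382077/2858299 ≈ -5.3815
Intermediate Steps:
A(S, o) = 115/97 - S/97 (A(S, o) = (-64 + (S - 51))/(-97) = (-64 + (-51 + S))*(-1/97) = (-115 + S)*(-1/97) = 115/97 - S/97)
z = -223284/29467 (z = -7 + (-11468 - 5547)/(-3301 - 8192*(-4)) = -7 - 17015/(-3301 + 32768) = -7 - 17015/29467 = -223284/29467 ≈ -7.5774)
z + A(-98, g(-9)) = -223284/29467 + (115/97 - 1/97*(-98)) = -223284/29467 + (115/97 + 98/97) = -223284/29467 + 213/97 = -15382077/2858299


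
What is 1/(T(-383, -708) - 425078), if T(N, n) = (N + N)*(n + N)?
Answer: 1/410628 ≈ 2.4353e-6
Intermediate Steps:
T(N, n) = 2*N*(N + n) (T(N, n) = (2*N)*(N + n) = 2*N*(N + n))
1/(T(-383, -708) - 425078) = 1/(2*(-383)*(-383 - 708) - 425078) = 1/(2*(-383)*(-1091) - 425078) = 1/(835706 - 425078) = 1/410628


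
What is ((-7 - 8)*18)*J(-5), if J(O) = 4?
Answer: -1080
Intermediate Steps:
((-7 - 8)*18)*J(-5) = ((-7 - 8)*18)*4 = -15*18*4 = -270*4 = -1080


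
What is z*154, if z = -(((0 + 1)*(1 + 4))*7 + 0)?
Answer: -5390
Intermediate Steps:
z = -35 (z = -((1*5)*7 + 0) = -(5*7 + 0) = -(35 + 0) = -1*35 = -35)
z*154 = -35*154 = -5390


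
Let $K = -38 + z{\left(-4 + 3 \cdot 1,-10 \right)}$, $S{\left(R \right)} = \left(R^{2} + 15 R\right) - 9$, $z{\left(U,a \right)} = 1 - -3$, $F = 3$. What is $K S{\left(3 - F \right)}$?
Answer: $306$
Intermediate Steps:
$z{\left(U,a \right)} = 4$ ($z{\left(U,a \right)} = 1 + 3 = 4$)
$S{\left(R \right)} = -9 + R^{2} + 15 R$
$K = -34$ ($K = -38 + 4 = -34$)
$K S{\left(3 - F \right)} = - 34 \left(-9 + \left(3 - 3\right)^{2} + 15 \left(3 - 3\right)\right) = - 34 \left(-9 + 0^{2} + 15 \cdot 0\right) = - 34 \left(-9 + 0 + 0\right) = \left(-34\right) \left(-9\right) = 306$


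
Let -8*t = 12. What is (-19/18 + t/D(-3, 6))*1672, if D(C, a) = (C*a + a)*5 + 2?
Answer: -449350/261 ≈ -1721.6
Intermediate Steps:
t = -3/2 (t = -⅛*12 = -3/2 ≈ -1.5000)
D(C, a) = 2 + 5*a + 5*C*a (D(C, a) = (a + C*a)*5 + 2 = (5*a + 5*C*a) + 2 = 2 + 5*a + 5*C*a)
(-19/18 + t/D(-3, 6))*1672 = (-19/18 - 3/(2*(2 + 5*6 + 5*(-3)*6)))*1672 = (-19*1/18 - 3/(2*(2 + 30 - 90)))*1672 = (-19/18 - 3/2/(-58))*1672 = (-19/18 - 3/2*(-1/58))*1672 = (-19/18 + 3/116)*1672 = -1075/1044*1672 = -449350/261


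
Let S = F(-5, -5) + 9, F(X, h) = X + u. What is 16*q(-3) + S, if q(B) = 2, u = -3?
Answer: 33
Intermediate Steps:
F(X, h) = -3 + X (F(X, h) = X - 3 = -3 + X)
S = 1 (S = (-3 - 5) + 9 = -8 + 9 = 1)
16*q(-3) + S = 16*2 + 1 = 32 + 1 = 33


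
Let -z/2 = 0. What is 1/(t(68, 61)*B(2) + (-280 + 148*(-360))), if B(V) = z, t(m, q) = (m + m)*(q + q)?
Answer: -1/53560 ≈ -1.8671e-5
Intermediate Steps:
t(m, q) = 4*m*q (t(m, q) = (2*m)*(2*q) = 4*m*q)
z = 0 (z = -2*0 = 0)
B(V) = 0
1/(t(68, 61)*B(2) + (-280 + 148*(-360))) = 1/((4*68*61)*0 + (-280 + 148*(-360))) = 1/(16592*0 + (-280 - 53280)) = 1/(0 - 53560) = 1/(-53560) = -1/53560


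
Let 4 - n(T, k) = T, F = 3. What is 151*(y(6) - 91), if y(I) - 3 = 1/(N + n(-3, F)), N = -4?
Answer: -39713/3 ≈ -13238.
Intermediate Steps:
n(T, k) = 4 - T
y(I) = 10/3 (y(I) = 3 + 1/(-4 + (4 - 1*(-3))) = 3 + 1/(-4 + (4 + 3)) = 3 + 1/(-4 + 7) = 3 + 1/3 = 3 + ⅓ = 10/3)
151*(y(6) - 91) = 151*(10/3 - 91) = 151*(-263/3) = -39713/3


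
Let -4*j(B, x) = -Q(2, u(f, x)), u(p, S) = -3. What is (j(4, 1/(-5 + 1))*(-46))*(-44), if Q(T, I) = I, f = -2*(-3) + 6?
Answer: -1518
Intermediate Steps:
f = 12 (f = 6 + 6 = 12)
j(B, x) = -3/4 (j(B, x) = -(-1)*(-3)/4 = -1/4*3 = -3/4)
(j(4, 1/(-5 + 1))*(-46))*(-44) = -3/4*(-46)*(-44) = (69/2)*(-44) = -1518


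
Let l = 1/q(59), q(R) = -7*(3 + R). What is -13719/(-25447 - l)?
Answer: 5954046/11043997 ≈ 0.53912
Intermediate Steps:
q(R) = -21 - 7*R
l = -1/434 (l = 1/(-21 - 7*59) = 1/(-21 - 413) = 1/(-434) = -1/434 ≈ -0.0023041)
-13719/(-25447 - l) = -13719/(-25447 - 1*(-1/434)) = -13719/(-25447 + 1/434) = -13719/(-11043997/434) = -13719*(-434/11043997) = 5954046/11043997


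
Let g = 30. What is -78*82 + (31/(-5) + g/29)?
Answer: -928169/145 ≈ -6401.2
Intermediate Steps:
-78*82 + (31/(-5) + g/29) = -78*82 + (31/(-5) + 30/29) = -6396 + (31*(-1/5) + 30*(1/29)) = -6396 + (-31/5 + 30/29) = -6396 - 749/145 = -928169/145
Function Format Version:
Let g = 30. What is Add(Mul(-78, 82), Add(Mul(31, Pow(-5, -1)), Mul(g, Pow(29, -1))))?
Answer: Rational(-928169, 145) ≈ -6401.2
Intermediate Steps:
Add(Mul(-78, 82), Add(Mul(31, Pow(-5, -1)), Mul(g, Pow(29, -1)))) = Add(Mul(-78, 82), Add(Mul(31, Pow(-5, -1)), Mul(30, Pow(29, -1)))) = Add(-6396, Add(Mul(31, Rational(-1, 5)), Mul(30, Rational(1, 29)))) = Add(-6396, Add(Rational(-31, 5), Rational(30, 29))) = Add(-6396, Rational(-749, 145)) = Rational(-928169, 145)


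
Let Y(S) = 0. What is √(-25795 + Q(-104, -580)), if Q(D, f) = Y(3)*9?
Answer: I*√25795 ≈ 160.61*I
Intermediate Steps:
Q(D, f) = 0 (Q(D, f) = 0*9 = 0)
√(-25795 + Q(-104, -580)) = √(-25795 + 0) = √(-25795) = I*√25795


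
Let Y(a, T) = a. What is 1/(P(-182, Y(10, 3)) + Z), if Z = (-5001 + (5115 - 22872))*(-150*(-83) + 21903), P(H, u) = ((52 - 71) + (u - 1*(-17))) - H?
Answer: -1/781805384 ≈ -1.2791e-9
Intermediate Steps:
P(H, u) = -2 + u - H (P(H, u) = (-19 + (u + 17)) - H = (-19 + (17 + u)) - H = (-2 + u) - H = -2 + u - H)
Z = -781805574 (Z = (-5001 - 17757)*(12450 + 21903) = -22758*34353 = -781805574)
1/(P(-182, Y(10, 3)) + Z) = 1/((-2 + 10 - 1*(-182)) - 781805574) = 1/((-2 + 10 + 182) - 781805574) = 1/(190 - 781805574) = 1/(-781805384) = -1/781805384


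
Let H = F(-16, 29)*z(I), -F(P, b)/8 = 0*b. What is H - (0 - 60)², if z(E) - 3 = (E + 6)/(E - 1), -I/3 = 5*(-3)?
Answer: -3600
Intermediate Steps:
I = 45 (I = -15*(-3) = -3*(-15) = 45)
F(P, b) = 0 (F(P, b) = -0*b = -8*0 = 0)
z(E) = 3 + (6 + E)/(-1 + E) (z(E) = 3 + (E + 6)/(E - 1) = 3 + (6 + E)/(-1 + E))
H = 0 (H = 0*((3 + 4*45)/(-1 + 45)) = 0*((3 + 180)/44) = 0*((1/44)*183) = 0*(183/44) = 0)
H - (0 - 60)² = 0 - (0 - 60)² = 0 - 1*(-60)² = 0 - 1*3600 = 0 - 3600 = -3600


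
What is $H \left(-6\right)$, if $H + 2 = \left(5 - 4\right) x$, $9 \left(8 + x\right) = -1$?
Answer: $\frac{182}{3} \approx 60.667$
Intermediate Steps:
$x = - \frac{73}{9}$ ($x = -8 + \frac{1}{9} \left(-1\right) = -8 - \frac{1}{9} = - \frac{73}{9} \approx -8.1111$)
$H = - \frac{91}{9}$ ($H = -2 + \left(5 - 4\right) \left(- \frac{73}{9}\right) = -2 + 1 \left(- \frac{73}{9}\right) = -2 - \frac{73}{9} = - \frac{91}{9} \approx -10.111$)
$H \left(-6\right) = \left(- \frac{91}{9}\right) \left(-6\right) = \frac{182}{3}$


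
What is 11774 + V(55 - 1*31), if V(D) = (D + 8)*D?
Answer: 12542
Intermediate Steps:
V(D) = D*(8 + D) (V(D) = (8 + D)*D = D*(8 + D))
11774 + V(55 - 1*31) = 11774 + (55 - 1*31)*(8 + (55 - 1*31)) = 11774 + (55 - 31)*(8 + (55 - 31)) = 11774 + 24*(8 + 24) = 11774 + 24*32 = 11774 + 768 = 12542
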